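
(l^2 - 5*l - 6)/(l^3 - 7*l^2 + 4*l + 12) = 1/(l - 2)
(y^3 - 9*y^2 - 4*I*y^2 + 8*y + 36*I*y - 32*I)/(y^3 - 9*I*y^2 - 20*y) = (y^2 - 9*y + 8)/(y*(y - 5*I))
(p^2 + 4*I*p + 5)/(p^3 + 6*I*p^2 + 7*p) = (p + 5*I)/(p*(p + 7*I))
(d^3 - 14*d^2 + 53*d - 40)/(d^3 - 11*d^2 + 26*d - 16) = (d - 5)/(d - 2)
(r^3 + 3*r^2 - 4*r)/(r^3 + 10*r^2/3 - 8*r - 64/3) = 3*r*(r - 1)/(3*r^2 - 2*r - 16)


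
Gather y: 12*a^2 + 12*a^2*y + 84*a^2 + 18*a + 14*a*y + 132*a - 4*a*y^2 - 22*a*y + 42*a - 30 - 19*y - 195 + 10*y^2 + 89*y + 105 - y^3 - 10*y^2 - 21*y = 96*a^2 - 4*a*y^2 + 192*a - y^3 + y*(12*a^2 - 8*a + 49) - 120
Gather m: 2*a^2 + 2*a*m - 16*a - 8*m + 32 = 2*a^2 - 16*a + m*(2*a - 8) + 32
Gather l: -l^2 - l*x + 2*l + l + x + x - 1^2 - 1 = -l^2 + l*(3 - x) + 2*x - 2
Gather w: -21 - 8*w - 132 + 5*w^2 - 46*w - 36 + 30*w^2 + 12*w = 35*w^2 - 42*w - 189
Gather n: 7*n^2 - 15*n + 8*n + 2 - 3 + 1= 7*n^2 - 7*n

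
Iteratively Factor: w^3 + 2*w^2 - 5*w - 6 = (w + 3)*(w^2 - w - 2) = (w - 2)*(w + 3)*(w + 1)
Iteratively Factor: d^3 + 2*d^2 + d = (d)*(d^2 + 2*d + 1) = d*(d + 1)*(d + 1)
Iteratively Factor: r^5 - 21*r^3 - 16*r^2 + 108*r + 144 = (r + 2)*(r^4 - 2*r^3 - 17*r^2 + 18*r + 72) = (r + 2)*(r + 3)*(r^3 - 5*r^2 - 2*r + 24) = (r - 3)*(r + 2)*(r + 3)*(r^2 - 2*r - 8) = (r - 4)*(r - 3)*(r + 2)*(r + 3)*(r + 2)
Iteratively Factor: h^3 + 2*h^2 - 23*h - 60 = (h + 3)*(h^2 - h - 20) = (h - 5)*(h + 3)*(h + 4)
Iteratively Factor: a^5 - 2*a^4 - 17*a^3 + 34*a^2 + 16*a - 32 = (a + 4)*(a^4 - 6*a^3 + 7*a^2 + 6*a - 8) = (a - 4)*(a + 4)*(a^3 - 2*a^2 - a + 2) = (a - 4)*(a - 2)*(a + 4)*(a^2 - 1) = (a - 4)*(a - 2)*(a - 1)*(a + 4)*(a + 1)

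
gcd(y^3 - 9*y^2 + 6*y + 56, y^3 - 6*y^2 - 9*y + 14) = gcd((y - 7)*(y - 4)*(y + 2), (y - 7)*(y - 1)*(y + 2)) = y^2 - 5*y - 14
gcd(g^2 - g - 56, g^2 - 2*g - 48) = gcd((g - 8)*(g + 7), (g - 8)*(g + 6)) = g - 8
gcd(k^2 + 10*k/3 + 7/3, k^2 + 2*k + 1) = k + 1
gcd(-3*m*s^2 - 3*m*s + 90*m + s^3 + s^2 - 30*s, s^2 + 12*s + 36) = s + 6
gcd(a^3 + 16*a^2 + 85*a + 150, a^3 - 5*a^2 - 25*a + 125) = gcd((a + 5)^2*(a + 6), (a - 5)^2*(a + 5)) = a + 5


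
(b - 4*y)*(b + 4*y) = b^2 - 16*y^2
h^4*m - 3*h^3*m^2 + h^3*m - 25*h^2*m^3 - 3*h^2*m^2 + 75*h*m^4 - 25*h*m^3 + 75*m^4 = (h - 5*m)*(h - 3*m)*(h + 5*m)*(h*m + m)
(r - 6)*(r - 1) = r^2 - 7*r + 6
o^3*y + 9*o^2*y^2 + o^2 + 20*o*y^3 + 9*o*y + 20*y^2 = (o + 4*y)*(o + 5*y)*(o*y + 1)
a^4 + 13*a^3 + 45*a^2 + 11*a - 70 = (a - 1)*(a + 2)*(a + 5)*(a + 7)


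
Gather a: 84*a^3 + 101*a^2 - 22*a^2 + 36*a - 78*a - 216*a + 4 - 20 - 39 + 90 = 84*a^3 + 79*a^2 - 258*a + 35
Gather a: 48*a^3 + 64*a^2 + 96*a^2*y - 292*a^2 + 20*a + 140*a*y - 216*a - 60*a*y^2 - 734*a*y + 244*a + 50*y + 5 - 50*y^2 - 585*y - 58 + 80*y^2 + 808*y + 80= 48*a^3 + a^2*(96*y - 228) + a*(-60*y^2 - 594*y + 48) + 30*y^2 + 273*y + 27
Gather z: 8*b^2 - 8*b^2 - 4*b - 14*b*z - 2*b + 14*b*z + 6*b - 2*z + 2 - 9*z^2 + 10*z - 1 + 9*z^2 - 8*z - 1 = 0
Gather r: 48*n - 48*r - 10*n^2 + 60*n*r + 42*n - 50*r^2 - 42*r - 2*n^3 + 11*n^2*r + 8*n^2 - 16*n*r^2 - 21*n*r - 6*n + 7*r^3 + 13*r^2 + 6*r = -2*n^3 - 2*n^2 + 84*n + 7*r^3 + r^2*(-16*n - 37) + r*(11*n^2 + 39*n - 84)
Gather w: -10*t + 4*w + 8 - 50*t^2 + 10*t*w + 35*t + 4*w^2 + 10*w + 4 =-50*t^2 + 25*t + 4*w^2 + w*(10*t + 14) + 12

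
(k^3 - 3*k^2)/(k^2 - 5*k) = k*(k - 3)/(k - 5)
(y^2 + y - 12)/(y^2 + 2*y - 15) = (y + 4)/(y + 5)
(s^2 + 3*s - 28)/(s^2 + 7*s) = (s - 4)/s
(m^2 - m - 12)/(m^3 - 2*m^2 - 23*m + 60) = (m + 3)/(m^2 + 2*m - 15)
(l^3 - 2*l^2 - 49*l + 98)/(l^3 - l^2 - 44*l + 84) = (l - 7)/(l - 6)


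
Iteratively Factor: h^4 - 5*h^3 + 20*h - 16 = (h - 4)*(h^3 - h^2 - 4*h + 4) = (h - 4)*(h + 2)*(h^2 - 3*h + 2) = (h - 4)*(h - 2)*(h + 2)*(h - 1)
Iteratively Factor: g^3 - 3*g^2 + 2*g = (g - 1)*(g^2 - 2*g) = g*(g - 1)*(g - 2)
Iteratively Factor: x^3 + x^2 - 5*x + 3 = (x - 1)*(x^2 + 2*x - 3) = (x - 1)^2*(x + 3)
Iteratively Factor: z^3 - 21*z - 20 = (z + 1)*(z^2 - z - 20) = (z - 5)*(z + 1)*(z + 4)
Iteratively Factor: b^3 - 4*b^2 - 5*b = (b + 1)*(b^2 - 5*b) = (b - 5)*(b + 1)*(b)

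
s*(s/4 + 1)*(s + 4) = s^3/4 + 2*s^2 + 4*s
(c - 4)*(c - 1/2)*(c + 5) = c^3 + c^2/2 - 41*c/2 + 10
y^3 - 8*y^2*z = y^2*(y - 8*z)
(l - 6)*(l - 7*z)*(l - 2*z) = l^3 - 9*l^2*z - 6*l^2 + 14*l*z^2 + 54*l*z - 84*z^2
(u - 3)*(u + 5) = u^2 + 2*u - 15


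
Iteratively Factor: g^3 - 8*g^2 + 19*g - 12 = (g - 4)*(g^2 - 4*g + 3) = (g - 4)*(g - 1)*(g - 3)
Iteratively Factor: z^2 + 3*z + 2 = (z + 1)*(z + 2)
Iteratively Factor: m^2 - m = (m)*(m - 1)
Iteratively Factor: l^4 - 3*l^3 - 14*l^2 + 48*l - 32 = (l - 4)*(l^3 + l^2 - 10*l + 8) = (l - 4)*(l + 4)*(l^2 - 3*l + 2) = (l - 4)*(l - 1)*(l + 4)*(l - 2)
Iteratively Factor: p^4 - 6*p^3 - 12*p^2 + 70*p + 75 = (p - 5)*(p^3 - p^2 - 17*p - 15) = (p - 5)^2*(p^2 + 4*p + 3) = (p - 5)^2*(p + 1)*(p + 3)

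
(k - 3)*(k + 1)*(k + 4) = k^3 + 2*k^2 - 11*k - 12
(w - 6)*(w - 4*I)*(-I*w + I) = -I*w^3 - 4*w^2 + 7*I*w^2 + 28*w - 6*I*w - 24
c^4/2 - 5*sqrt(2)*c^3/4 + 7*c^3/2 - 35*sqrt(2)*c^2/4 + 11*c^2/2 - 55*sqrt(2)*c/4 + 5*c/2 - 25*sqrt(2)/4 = (c/2 + 1/2)*(c + 1)*(c + 5)*(c - 5*sqrt(2)/2)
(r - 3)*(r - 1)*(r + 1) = r^3 - 3*r^2 - r + 3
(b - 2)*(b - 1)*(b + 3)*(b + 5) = b^4 + 5*b^3 - 7*b^2 - 29*b + 30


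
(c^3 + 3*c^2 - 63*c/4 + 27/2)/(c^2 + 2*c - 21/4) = (2*c^2 + 9*c - 18)/(2*c + 7)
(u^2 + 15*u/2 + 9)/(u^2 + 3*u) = (u^2 + 15*u/2 + 9)/(u*(u + 3))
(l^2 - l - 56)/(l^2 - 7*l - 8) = (l + 7)/(l + 1)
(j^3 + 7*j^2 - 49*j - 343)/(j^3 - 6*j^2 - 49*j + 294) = (j + 7)/(j - 6)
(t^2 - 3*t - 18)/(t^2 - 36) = (t + 3)/(t + 6)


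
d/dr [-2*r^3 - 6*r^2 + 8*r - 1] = -6*r^2 - 12*r + 8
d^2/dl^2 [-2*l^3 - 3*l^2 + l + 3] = -12*l - 6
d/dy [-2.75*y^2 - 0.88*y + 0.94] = -5.5*y - 0.88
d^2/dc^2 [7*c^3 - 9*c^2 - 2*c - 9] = 42*c - 18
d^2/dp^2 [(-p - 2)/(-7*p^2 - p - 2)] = 2*((p + 2)*(14*p + 1)^2 - 3*(7*p + 5)*(7*p^2 + p + 2))/(7*p^2 + p + 2)^3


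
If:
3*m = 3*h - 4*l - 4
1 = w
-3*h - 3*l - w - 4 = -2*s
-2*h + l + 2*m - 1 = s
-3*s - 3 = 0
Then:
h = -11/15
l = -8/5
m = 1/15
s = -1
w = 1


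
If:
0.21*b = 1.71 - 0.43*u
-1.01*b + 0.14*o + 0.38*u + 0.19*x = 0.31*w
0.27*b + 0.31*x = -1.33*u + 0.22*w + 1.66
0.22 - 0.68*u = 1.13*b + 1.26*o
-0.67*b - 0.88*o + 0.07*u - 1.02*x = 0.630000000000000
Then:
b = -5.90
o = 1.77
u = 6.86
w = 29.79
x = 2.21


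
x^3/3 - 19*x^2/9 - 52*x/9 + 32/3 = (x/3 + 1)*(x - 8)*(x - 4/3)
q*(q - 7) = q^2 - 7*q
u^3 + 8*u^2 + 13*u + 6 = (u + 1)^2*(u + 6)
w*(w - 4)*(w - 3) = w^3 - 7*w^2 + 12*w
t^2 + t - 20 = (t - 4)*(t + 5)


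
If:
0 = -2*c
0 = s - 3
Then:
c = 0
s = 3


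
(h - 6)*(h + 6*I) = h^2 - 6*h + 6*I*h - 36*I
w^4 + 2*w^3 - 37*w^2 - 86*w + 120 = (w - 6)*(w - 1)*(w + 4)*(w + 5)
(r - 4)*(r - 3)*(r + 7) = r^3 - 37*r + 84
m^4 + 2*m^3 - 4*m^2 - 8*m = m*(m - 2)*(m + 2)^2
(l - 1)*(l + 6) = l^2 + 5*l - 6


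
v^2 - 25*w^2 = (v - 5*w)*(v + 5*w)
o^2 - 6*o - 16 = (o - 8)*(o + 2)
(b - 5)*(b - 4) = b^2 - 9*b + 20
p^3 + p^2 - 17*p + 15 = (p - 3)*(p - 1)*(p + 5)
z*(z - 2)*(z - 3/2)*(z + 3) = z^4 - z^3/2 - 15*z^2/2 + 9*z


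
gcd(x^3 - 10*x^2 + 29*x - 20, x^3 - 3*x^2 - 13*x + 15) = x^2 - 6*x + 5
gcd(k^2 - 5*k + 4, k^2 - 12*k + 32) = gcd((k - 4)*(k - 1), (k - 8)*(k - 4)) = k - 4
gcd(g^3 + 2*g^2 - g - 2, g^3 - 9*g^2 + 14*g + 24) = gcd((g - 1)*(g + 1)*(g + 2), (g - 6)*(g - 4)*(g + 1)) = g + 1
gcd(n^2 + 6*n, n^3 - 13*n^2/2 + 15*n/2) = n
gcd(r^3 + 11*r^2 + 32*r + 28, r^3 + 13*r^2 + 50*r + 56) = r^2 + 9*r + 14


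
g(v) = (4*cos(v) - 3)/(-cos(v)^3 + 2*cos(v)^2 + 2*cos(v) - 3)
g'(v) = (4*cos(v) - 3)*(-3*sin(v)*cos(v)^2 + 4*sin(v)*cos(v) + 2*sin(v))/(-cos(v)^3 + 2*cos(v)^2 + 2*cos(v) - 3)^2 - 4*sin(v)/(-cos(v)^3 + 2*cos(v)^2 + 2*cos(v) - 3)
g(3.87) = 2.02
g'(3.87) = -2.10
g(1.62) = 1.03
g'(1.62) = 0.69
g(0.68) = -0.16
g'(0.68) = 4.02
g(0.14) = -32.63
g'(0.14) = 485.83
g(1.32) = 0.84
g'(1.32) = 0.67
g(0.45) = -1.96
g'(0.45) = 14.43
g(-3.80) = 2.17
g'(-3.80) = 2.29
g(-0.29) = -6.56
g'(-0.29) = -54.51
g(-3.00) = 3.40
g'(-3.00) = -1.42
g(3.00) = 3.40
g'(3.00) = 1.42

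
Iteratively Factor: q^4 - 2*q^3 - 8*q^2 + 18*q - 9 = (q - 1)*(q^3 - q^2 - 9*q + 9) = (q - 1)*(q + 3)*(q^2 - 4*q + 3) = (q - 1)^2*(q + 3)*(q - 3)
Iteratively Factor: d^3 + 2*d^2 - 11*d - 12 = (d + 1)*(d^2 + d - 12) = (d - 3)*(d + 1)*(d + 4)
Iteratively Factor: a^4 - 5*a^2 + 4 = (a + 2)*(a^3 - 2*a^2 - a + 2) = (a + 1)*(a + 2)*(a^2 - 3*a + 2) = (a - 1)*(a + 1)*(a + 2)*(a - 2)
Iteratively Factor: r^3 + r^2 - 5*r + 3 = (r + 3)*(r^2 - 2*r + 1) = (r - 1)*(r + 3)*(r - 1)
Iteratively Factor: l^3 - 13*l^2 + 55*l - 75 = (l - 3)*(l^2 - 10*l + 25) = (l - 5)*(l - 3)*(l - 5)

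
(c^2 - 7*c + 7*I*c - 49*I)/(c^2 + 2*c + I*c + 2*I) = (c^2 + 7*c*(-1 + I) - 49*I)/(c^2 + c*(2 + I) + 2*I)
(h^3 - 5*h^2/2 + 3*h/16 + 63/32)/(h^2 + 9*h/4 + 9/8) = (8*h^2 - 26*h + 21)/(4*(2*h + 3))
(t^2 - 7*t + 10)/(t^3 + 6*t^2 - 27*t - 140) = (t - 2)/(t^2 + 11*t + 28)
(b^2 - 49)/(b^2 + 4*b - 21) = (b - 7)/(b - 3)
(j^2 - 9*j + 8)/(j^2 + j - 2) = (j - 8)/(j + 2)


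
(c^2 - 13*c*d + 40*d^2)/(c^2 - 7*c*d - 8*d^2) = (c - 5*d)/(c + d)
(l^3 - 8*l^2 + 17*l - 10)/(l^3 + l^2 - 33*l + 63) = (l^3 - 8*l^2 + 17*l - 10)/(l^3 + l^2 - 33*l + 63)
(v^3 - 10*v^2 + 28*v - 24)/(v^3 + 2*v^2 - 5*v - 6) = (v^2 - 8*v + 12)/(v^2 + 4*v + 3)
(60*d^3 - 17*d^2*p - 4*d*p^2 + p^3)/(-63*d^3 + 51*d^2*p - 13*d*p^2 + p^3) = (-20*d^2 - d*p + p^2)/(21*d^2 - 10*d*p + p^2)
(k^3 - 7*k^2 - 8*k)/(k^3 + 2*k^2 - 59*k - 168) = k*(k + 1)/(k^2 + 10*k + 21)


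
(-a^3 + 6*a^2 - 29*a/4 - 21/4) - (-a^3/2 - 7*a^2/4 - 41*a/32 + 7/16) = -a^3/2 + 31*a^2/4 - 191*a/32 - 91/16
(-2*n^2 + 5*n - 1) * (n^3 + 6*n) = -2*n^5 + 5*n^4 - 13*n^3 + 30*n^2 - 6*n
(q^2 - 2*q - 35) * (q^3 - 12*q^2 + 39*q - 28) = q^5 - 14*q^4 + 28*q^3 + 314*q^2 - 1309*q + 980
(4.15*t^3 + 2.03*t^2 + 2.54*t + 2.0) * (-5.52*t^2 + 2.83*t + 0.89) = -22.908*t^5 + 0.538900000000003*t^4 - 4.5824*t^3 - 2.0451*t^2 + 7.9206*t + 1.78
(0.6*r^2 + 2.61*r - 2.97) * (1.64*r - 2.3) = 0.984*r^3 + 2.9004*r^2 - 10.8738*r + 6.831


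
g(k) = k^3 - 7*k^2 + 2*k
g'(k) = 3*k^2 - 14*k + 2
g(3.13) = -31.65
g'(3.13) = -12.43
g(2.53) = -23.55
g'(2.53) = -14.22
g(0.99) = -3.91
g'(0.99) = -8.92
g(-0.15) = -0.46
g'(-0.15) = 4.17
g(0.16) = 0.14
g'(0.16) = -0.16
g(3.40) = -34.82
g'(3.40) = -10.92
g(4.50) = -41.62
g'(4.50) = -0.25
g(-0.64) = -4.41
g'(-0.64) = 12.19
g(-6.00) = -480.00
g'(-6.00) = 194.00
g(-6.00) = -480.00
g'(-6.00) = 194.00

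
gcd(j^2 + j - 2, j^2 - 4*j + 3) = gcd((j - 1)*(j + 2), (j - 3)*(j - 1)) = j - 1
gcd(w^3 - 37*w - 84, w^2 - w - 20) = w + 4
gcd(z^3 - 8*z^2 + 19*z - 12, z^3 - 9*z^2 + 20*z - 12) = z - 1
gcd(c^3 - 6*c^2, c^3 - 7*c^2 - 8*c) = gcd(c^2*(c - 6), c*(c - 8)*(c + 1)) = c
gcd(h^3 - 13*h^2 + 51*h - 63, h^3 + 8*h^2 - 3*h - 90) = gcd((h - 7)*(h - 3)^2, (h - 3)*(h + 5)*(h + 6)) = h - 3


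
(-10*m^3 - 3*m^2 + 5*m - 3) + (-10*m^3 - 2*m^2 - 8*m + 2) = -20*m^3 - 5*m^2 - 3*m - 1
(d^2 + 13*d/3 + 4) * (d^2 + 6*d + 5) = d^4 + 31*d^3/3 + 35*d^2 + 137*d/3 + 20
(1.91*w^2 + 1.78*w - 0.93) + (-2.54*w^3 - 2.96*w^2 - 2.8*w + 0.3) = -2.54*w^3 - 1.05*w^2 - 1.02*w - 0.63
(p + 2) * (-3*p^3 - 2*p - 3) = -3*p^4 - 6*p^3 - 2*p^2 - 7*p - 6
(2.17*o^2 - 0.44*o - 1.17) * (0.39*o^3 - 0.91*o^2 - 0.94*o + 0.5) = 0.8463*o^5 - 2.1463*o^4 - 2.0957*o^3 + 2.5633*o^2 + 0.8798*o - 0.585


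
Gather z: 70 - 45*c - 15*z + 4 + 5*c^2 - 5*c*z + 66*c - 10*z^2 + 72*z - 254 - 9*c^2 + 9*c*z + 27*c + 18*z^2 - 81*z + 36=-4*c^2 + 48*c + 8*z^2 + z*(4*c - 24) - 144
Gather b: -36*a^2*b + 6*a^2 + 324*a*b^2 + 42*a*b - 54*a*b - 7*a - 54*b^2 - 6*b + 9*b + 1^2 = 6*a^2 - 7*a + b^2*(324*a - 54) + b*(-36*a^2 - 12*a + 3) + 1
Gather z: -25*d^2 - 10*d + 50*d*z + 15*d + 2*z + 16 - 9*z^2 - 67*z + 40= -25*d^2 + 5*d - 9*z^2 + z*(50*d - 65) + 56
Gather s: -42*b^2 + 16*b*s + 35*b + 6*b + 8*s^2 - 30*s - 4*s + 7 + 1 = -42*b^2 + 41*b + 8*s^2 + s*(16*b - 34) + 8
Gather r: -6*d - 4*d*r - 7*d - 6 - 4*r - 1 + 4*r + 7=-4*d*r - 13*d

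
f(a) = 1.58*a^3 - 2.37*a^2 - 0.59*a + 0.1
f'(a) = 4.74*a^2 - 4.74*a - 0.59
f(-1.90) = -18.17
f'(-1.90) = 25.53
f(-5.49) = -329.53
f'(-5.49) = 168.30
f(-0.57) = -0.63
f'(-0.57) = 3.65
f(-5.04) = -259.41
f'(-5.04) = 143.70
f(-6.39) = -505.15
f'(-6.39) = 223.24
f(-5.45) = -322.85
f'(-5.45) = 166.03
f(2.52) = 8.85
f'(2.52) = 17.57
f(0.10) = 0.02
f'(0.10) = -1.02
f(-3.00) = -62.12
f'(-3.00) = 56.29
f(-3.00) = -62.12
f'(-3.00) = 56.29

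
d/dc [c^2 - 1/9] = 2*c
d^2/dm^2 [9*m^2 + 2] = 18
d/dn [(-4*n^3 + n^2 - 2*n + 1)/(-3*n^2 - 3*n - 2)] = (12*n^4 + 24*n^3 + 15*n^2 + 2*n + 7)/(9*n^4 + 18*n^3 + 21*n^2 + 12*n + 4)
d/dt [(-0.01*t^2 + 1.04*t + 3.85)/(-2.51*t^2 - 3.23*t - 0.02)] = (2.6427*t^2 + 19.3274*t + 12.4147)/(6.3001*t^4 + 16.2146*t^3 + 10.5333*t^2 + 0.1292*t + 0.0004)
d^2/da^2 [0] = 0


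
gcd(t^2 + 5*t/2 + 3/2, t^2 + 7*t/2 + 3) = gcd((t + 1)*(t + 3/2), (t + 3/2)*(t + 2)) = t + 3/2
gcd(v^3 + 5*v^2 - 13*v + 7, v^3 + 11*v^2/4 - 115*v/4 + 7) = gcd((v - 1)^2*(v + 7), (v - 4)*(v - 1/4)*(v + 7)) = v + 7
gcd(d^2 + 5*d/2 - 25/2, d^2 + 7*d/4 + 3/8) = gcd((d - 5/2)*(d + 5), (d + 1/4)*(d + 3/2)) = 1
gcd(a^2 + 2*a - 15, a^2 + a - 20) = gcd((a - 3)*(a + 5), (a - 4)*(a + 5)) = a + 5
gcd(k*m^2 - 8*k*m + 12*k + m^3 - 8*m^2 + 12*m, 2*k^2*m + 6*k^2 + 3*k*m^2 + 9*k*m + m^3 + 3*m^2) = k + m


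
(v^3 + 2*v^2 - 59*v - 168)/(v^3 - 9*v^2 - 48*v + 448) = (v + 3)/(v - 8)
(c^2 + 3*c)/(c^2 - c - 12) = c/(c - 4)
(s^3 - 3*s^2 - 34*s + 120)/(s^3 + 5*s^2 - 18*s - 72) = (s - 5)/(s + 3)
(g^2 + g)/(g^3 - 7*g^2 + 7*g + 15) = g/(g^2 - 8*g + 15)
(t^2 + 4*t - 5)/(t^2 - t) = (t + 5)/t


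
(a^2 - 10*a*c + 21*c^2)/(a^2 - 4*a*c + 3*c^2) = (a - 7*c)/(a - c)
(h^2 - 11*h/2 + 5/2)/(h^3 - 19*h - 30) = (h - 1/2)/(h^2 + 5*h + 6)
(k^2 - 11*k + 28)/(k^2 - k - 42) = (k - 4)/(k + 6)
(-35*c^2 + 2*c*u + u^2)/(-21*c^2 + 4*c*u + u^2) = (-5*c + u)/(-3*c + u)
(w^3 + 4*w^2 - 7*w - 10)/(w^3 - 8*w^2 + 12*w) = (w^2 + 6*w + 5)/(w*(w - 6))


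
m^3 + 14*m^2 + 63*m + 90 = (m + 3)*(m + 5)*(m + 6)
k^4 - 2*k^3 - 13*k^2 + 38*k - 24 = (k - 3)*(k - 2)*(k - 1)*(k + 4)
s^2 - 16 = (s - 4)*(s + 4)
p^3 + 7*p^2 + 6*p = p*(p + 1)*(p + 6)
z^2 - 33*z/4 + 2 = (z - 8)*(z - 1/4)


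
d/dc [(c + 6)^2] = 2*c + 12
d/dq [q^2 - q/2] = 2*q - 1/2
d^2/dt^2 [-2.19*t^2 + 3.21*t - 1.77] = -4.38000000000000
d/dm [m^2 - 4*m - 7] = 2*m - 4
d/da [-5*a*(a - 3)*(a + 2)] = -15*a^2 + 10*a + 30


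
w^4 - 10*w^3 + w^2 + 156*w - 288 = (w - 8)*(w - 3)^2*(w + 4)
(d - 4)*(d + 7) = d^2 + 3*d - 28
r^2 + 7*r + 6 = (r + 1)*(r + 6)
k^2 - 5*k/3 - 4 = (k - 3)*(k + 4/3)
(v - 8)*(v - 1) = v^2 - 9*v + 8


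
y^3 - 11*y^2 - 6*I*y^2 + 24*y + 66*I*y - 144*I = (y - 8)*(y - 3)*(y - 6*I)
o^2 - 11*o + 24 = (o - 8)*(o - 3)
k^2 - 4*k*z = k*(k - 4*z)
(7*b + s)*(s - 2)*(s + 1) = 7*b*s^2 - 7*b*s - 14*b + s^3 - s^2 - 2*s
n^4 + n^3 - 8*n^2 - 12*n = n*(n - 3)*(n + 2)^2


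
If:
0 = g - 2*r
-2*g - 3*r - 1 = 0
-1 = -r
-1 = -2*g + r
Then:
No Solution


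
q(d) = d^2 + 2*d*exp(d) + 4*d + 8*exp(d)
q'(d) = 2*d*exp(d) + 2*d + 10*exp(d) + 4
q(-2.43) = -3.54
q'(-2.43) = -0.41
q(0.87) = 27.49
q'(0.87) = 33.76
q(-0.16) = 5.93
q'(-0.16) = 11.93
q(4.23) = 1165.90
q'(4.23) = 1280.98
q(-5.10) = 5.60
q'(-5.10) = -6.20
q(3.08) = 329.91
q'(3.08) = 361.78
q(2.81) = 245.36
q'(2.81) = 269.07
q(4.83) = 2253.87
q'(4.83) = 2475.31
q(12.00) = 5208345.33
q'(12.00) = 5533690.91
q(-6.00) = 11.99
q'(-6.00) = -8.00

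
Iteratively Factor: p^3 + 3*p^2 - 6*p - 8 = (p + 1)*(p^2 + 2*p - 8) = (p + 1)*(p + 4)*(p - 2)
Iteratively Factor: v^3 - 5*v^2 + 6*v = (v - 2)*(v^2 - 3*v) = v*(v - 2)*(v - 3)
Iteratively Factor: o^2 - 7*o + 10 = (o - 2)*(o - 5)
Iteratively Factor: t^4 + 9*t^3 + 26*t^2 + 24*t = (t)*(t^3 + 9*t^2 + 26*t + 24) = t*(t + 3)*(t^2 + 6*t + 8) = t*(t + 3)*(t + 4)*(t + 2)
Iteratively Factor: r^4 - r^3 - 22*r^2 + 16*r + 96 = (r - 4)*(r^3 + 3*r^2 - 10*r - 24) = (r - 4)*(r + 4)*(r^2 - r - 6) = (r - 4)*(r - 3)*(r + 4)*(r + 2)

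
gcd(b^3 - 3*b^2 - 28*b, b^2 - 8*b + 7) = b - 7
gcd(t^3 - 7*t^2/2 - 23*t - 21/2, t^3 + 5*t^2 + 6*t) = t + 3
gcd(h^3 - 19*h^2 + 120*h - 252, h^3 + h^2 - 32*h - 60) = h - 6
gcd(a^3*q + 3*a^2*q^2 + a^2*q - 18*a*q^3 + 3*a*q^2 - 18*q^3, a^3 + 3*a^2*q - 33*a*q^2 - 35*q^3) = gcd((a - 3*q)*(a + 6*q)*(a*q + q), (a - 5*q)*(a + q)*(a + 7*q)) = 1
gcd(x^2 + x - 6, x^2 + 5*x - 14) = x - 2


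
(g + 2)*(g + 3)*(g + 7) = g^3 + 12*g^2 + 41*g + 42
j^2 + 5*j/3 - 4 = (j - 4/3)*(j + 3)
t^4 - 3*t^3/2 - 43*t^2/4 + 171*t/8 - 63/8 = (t - 3)*(t - 3/2)*(t - 1/2)*(t + 7/2)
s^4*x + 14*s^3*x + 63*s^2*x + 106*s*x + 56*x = (s + 2)*(s + 4)*(s + 7)*(s*x + x)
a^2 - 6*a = a*(a - 6)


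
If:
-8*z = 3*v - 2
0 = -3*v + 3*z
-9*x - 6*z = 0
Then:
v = 2/11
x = -4/33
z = 2/11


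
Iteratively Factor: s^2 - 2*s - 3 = (s - 3)*(s + 1)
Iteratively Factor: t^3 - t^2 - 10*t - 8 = (t - 4)*(t^2 + 3*t + 2) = (t - 4)*(t + 2)*(t + 1)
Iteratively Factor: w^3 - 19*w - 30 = (w + 2)*(w^2 - 2*w - 15) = (w - 5)*(w + 2)*(w + 3)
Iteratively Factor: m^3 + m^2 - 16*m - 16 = (m + 4)*(m^2 - 3*m - 4) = (m - 4)*(m + 4)*(m + 1)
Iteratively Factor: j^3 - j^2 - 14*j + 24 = (j + 4)*(j^2 - 5*j + 6) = (j - 2)*(j + 4)*(j - 3)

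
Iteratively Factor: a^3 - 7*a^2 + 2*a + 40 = (a - 5)*(a^2 - 2*a - 8) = (a - 5)*(a + 2)*(a - 4)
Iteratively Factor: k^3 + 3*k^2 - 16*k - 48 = (k - 4)*(k^2 + 7*k + 12) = (k - 4)*(k + 4)*(k + 3)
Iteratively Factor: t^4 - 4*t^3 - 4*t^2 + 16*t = (t - 4)*(t^3 - 4*t) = (t - 4)*(t + 2)*(t^2 - 2*t) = (t - 4)*(t - 2)*(t + 2)*(t)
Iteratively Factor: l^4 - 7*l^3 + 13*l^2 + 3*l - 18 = (l - 3)*(l^3 - 4*l^2 + l + 6) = (l - 3)*(l + 1)*(l^2 - 5*l + 6) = (l - 3)*(l - 2)*(l + 1)*(l - 3)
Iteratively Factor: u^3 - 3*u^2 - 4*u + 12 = (u + 2)*(u^2 - 5*u + 6) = (u - 3)*(u + 2)*(u - 2)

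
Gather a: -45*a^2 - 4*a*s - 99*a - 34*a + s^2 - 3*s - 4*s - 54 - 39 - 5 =-45*a^2 + a*(-4*s - 133) + s^2 - 7*s - 98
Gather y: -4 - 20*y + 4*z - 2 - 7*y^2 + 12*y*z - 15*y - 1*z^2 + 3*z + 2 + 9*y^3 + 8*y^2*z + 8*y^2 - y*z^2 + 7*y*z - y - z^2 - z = 9*y^3 + y^2*(8*z + 1) + y*(-z^2 + 19*z - 36) - 2*z^2 + 6*z - 4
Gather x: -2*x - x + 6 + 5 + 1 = 12 - 3*x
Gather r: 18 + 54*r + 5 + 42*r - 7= 96*r + 16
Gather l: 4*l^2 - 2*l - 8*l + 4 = 4*l^2 - 10*l + 4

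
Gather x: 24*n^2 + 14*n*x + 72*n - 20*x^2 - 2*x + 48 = 24*n^2 + 72*n - 20*x^2 + x*(14*n - 2) + 48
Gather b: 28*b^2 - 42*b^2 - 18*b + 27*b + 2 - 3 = -14*b^2 + 9*b - 1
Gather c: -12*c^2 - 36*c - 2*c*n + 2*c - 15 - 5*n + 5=-12*c^2 + c*(-2*n - 34) - 5*n - 10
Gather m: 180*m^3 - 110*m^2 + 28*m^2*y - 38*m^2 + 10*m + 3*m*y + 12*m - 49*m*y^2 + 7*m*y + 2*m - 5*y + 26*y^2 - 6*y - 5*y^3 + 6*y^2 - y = 180*m^3 + m^2*(28*y - 148) + m*(-49*y^2 + 10*y + 24) - 5*y^3 + 32*y^2 - 12*y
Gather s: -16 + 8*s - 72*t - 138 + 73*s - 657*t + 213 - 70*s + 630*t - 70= 11*s - 99*t - 11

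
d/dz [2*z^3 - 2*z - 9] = 6*z^2 - 2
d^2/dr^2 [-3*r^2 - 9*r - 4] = -6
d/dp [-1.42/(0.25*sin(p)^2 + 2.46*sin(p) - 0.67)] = (0.71*sin(p) + 3.4932)*cos(p)/(0.25*sin(p)^2 + 2.46*sin(p) - 0.67)^2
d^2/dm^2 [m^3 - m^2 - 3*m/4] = 6*m - 2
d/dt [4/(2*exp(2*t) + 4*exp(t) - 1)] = -16*(exp(t) + 1)*exp(t)/(2*exp(2*t) + 4*exp(t) - 1)^2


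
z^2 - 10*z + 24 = (z - 6)*(z - 4)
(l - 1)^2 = l^2 - 2*l + 1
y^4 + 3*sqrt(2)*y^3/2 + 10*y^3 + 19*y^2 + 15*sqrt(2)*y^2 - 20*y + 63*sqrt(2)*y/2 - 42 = (y + 3)*(y + 7)*(y - sqrt(2)/2)*(y + 2*sqrt(2))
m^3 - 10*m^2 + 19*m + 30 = (m - 6)*(m - 5)*(m + 1)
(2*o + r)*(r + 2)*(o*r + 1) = 2*o^2*r^2 + 4*o^2*r + o*r^3 + 2*o*r^2 + 2*o*r + 4*o + r^2 + 2*r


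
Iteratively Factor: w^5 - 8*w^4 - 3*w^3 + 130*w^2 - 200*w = (w)*(w^4 - 8*w^3 - 3*w^2 + 130*w - 200) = w*(w - 5)*(w^3 - 3*w^2 - 18*w + 40) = w*(w - 5)*(w - 2)*(w^2 - w - 20) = w*(w - 5)^2*(w - 2)*(w + 4)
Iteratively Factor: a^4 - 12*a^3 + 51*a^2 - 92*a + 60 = (a - 2)*(a^3 - 10*a^2 + 31*a - 30) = (a - 3)*(a - 2)*(a^2 - 7*a + 10) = (a - 5)*(a - 3)*(a - 2)*(a - 2)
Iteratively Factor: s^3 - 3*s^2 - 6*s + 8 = (s - 1)*(s^2 - 2*s - 8) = (s - 1)*(s + 2)*(s - 4)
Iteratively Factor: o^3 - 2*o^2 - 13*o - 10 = (o + 1)*(o^2 - 3*o - 10) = (o + 1)*(o + 2)*(o - 5)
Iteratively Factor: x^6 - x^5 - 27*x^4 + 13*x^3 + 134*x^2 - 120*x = (x - 1)*(x^5 - 27*x^3 - 14*x^2 + 120*x) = (x - 1)*(x + 4)*(x^4 - 4*x^3 - 11*x^2 + 30*x) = x*(x - 1)*(x + 4)*(x^3 - 4*x^2 - 11*x + 30) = x*(x - 5)*(x - 1)*(x + 4)*(x^2 + x - 6) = x*(x - 5)*(x - 2)*(x - 1)*(x + 4)*(x + 3)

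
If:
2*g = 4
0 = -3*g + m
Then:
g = 2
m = 6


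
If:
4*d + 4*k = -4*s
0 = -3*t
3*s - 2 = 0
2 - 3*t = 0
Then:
No Solution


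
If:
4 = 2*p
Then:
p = 2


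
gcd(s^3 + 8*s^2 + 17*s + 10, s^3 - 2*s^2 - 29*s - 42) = s + 2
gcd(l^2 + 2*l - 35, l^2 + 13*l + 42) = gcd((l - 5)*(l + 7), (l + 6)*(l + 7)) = l + 7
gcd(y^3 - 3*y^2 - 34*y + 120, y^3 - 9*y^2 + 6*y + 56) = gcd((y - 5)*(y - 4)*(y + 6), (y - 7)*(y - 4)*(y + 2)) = y - 4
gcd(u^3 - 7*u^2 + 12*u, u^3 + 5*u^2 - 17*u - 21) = u - 3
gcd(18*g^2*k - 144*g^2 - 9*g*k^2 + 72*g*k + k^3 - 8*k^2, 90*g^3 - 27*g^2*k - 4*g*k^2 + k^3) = 18*g^2 - 9*g*k + k^2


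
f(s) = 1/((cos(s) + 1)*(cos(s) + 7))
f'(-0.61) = -0.03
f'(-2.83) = -22.03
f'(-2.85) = -26.89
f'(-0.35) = -0.01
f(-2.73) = 1.97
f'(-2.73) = -9.56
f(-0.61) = 0.07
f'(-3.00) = -234.85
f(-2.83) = 3.43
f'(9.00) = 8.70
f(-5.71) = 0.07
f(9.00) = 1.85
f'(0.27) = 0.01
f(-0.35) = 0.06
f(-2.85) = 3.92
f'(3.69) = -4.04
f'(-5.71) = 0.03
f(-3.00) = 16.63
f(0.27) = 0.06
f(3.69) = 1.11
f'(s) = sin(s)/((cos(s) + 1)*(cos(s) + 7)^2) + sin(s)/((cos(s) + 1)^2*(cos(s) + 7)) = 2*(cos(s) + 4)*sin(s)/((cos(s) + 1)^2*(cos(s) + 7)^2)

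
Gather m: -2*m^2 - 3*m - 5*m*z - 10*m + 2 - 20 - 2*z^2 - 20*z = -2*m^2 + m*(-5*z - 13) - 2*z^2 - 20*z - 18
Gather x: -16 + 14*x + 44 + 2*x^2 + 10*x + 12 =2*x^2 + 24*x + 40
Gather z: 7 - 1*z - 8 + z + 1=0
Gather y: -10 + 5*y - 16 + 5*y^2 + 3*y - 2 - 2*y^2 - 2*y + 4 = 3*y^2 + 6*y - 24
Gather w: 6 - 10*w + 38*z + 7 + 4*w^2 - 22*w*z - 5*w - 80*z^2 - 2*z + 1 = 4*w^2 + w*(-22*z - 15) - 80*z^2 + 36*z + 14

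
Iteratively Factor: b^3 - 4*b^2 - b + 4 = (b - 4)*(b^2 - 1) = (b - 4)*(b + 1)*(b - 1)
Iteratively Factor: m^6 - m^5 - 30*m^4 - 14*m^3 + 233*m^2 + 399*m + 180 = (m - 5)*(m^5 + 4*m^4 - 10*m^3 - 64*m^2 - 87*m - 36) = (m - 5)*(m + 1)*(m^4 + 3*m^3 - 13*m^2 - 51*m - 36) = (m - 5)*(m - 4)*(m + 1)*(m^3 + 7*m^2 + 15*m + 9) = (m - 5)*(m - 4)*(m + 1)*(m + 3)*(m^2 + 4*m + 3) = (m - 5)*(m - 4)*(m + 1)*(m + 3)^2*(m + 1)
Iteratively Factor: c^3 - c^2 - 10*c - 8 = (c + 1)*(c^2 - 2*c - 8) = (c - 4)*(c + 1)*(c + 2)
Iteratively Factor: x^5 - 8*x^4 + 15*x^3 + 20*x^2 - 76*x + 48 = (x - 3)*(x^4 - 5*x^3 + 20*x - 16) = (x - 3)*(x - 1)*(x^3 - 4*x^2 - 4*x + 16) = (x - 3)*(x - 1)*(x + 2)*(x^2 - 6*x + 8) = (x - 3)*(x - 2)*(x - 1)*(x + 2)*(x - 4)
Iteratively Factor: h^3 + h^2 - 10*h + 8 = (h - 1)*(h^2 + 2*h - 8) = (h - 1)*(h + 4)*(h - 2)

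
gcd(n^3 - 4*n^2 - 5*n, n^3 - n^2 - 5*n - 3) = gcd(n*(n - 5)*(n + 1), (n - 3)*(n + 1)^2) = n + 1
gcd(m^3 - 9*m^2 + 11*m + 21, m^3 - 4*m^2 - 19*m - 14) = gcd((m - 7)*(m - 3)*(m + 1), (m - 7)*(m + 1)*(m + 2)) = m^2 - 6*m - 7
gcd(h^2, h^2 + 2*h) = h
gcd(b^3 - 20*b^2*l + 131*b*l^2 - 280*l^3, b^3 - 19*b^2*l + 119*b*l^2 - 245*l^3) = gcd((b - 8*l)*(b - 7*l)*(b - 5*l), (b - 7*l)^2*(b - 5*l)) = b^2 - 12*b*l + 35*l^2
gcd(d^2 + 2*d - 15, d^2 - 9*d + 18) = d - 3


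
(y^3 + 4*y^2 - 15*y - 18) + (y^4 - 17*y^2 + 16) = y^4 + y^3 - 13*y^2 - 15*y - 2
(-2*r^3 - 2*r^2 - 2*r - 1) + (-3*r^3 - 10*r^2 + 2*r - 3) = -5*r^3 - 12*r^2 - 4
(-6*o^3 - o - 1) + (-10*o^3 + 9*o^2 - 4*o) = -16*o^3 + 9*o^2 - 5*o - 1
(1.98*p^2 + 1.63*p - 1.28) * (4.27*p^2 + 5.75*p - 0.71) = 8.4546*p^4 + 18.3451*p^3 + 2.5011*p^2 - 8.5173*p + 0.9088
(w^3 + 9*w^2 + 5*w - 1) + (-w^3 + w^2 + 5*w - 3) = 10*w^2 + 10*w - 4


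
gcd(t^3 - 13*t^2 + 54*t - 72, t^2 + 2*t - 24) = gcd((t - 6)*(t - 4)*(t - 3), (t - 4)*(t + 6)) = t - 4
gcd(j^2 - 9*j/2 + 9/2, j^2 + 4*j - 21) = j - 3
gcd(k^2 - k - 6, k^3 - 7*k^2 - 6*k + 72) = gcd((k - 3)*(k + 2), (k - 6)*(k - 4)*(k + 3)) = 1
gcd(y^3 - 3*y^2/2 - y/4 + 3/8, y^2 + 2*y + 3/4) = y + 1/2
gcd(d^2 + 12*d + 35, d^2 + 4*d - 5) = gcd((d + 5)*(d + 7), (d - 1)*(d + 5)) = d + 5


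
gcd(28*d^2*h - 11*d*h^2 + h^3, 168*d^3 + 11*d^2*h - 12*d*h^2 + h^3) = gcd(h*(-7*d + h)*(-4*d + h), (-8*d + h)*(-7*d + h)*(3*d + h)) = 7*d - h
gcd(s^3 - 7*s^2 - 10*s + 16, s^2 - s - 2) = 1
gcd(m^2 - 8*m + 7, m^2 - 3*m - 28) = m - 7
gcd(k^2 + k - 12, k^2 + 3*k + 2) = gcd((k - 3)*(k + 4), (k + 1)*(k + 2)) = 1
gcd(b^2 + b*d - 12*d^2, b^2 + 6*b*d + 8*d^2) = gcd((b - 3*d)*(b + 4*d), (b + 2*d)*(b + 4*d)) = b + 4*d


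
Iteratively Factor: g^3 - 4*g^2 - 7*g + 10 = (g - 5)*(g^2 + g - 2) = (g - 5)*(g - 1)*(g + 2)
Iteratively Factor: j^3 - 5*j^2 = (j - 5)*(j^2) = j*(j - 5)*(j)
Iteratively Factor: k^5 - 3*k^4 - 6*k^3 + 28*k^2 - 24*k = (k - 2)*(k^4 - k^3 - 8*k^2 + 12*k) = (k - 2)*(k + 3)*(k^3 - 4*k^2 + 4*k) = (k - 2)^2*(k + 3)*(k^2 - 2*k) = k*(k - 2)^2*(k + 3)*(k - 2)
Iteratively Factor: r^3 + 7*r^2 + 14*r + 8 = (r + 4)*(r^2 + 3*r + 2) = (r + 1)*(r + 4)*(r + 2)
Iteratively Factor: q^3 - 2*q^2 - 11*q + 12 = (q - 4)*(q^2 + 2*q - 3) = (q - 4)*(q + 3)*(q - 1)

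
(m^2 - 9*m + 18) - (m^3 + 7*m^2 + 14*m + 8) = -m^3 - 6*m^2 - 23*m + 10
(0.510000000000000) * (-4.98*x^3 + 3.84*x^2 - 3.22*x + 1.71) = -2.5398*x^3 + 1.9584*x^2 - 1.6422*x + 0.8721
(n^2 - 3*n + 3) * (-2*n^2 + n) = -2*n^4 + 7*n^3 - 9*n^2 + 3*n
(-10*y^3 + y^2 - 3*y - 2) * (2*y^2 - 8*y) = -20*y^5 + 82*y^4 - 14*y^3 + 20*y^2 + 16*y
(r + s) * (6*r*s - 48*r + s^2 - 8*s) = 6*r^2*s - 48*r^2 + 7*r*s^2 - 56*r*s + s^3 - 8*s^2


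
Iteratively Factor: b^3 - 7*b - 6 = (b + 1)*(b^2 - b - 6) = (b - 3)*(b + 1)*(b + 2)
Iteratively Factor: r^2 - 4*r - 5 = (r - 5)*(r + 1)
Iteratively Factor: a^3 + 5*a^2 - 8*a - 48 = (a + 4)*(a^2 + a - 12) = (a + 4)^2*(a - 3)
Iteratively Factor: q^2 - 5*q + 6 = (q - 2)*(q - 3)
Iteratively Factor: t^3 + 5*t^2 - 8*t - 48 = (t - 3)*(t^2 + 8*t + 16) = (t - 3)*(t + 4)*(t + 4)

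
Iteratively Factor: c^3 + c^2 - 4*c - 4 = (c - 2)*(c^2 + 3*c + 2) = (c - 2)*(c + 2)*(c + 1)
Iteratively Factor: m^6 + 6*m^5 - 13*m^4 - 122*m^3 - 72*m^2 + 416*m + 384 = (m + 4)*(m^5 + 2*m^4 - 21*m^3 - 38*m^2 + 80*m + 96) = (m + 4)^2*(m^4 - 2*m^3 - 13*m^2 + 14*m + 24) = (m - 4)*(m + 4)^2*(m^3 + 2*m^2 - 5*m - 6) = (m - 4)*(m + 3)*(m + 4)^2*(m^2 - m - 2) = (m - 4)*(m + 1)*(m + 3)*(m + 4)^2*(m - 2)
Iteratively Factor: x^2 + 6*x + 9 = (x + 3)*(x + 3)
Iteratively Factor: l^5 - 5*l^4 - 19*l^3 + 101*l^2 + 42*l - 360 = (l + 2)*(l^4 - 7*l^3 - 5*l^2 + 111*l - 180) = (l - 3)*(l + 2)*(l^3 - 4*l^2 - 17*l + 60) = (l - 3)*(l + 2)*(l + 4)*(l^2 - 8*l + 15) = (l - 3)^2*(l + 2)*(l + 4)*(l - 5)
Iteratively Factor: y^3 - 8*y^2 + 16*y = (y - 4)*(y^2 - 4*y) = (y - 4)^2*(y)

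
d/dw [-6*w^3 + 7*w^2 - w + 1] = -18*w^2 + 14*w - 1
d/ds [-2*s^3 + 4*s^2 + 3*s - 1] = -6*s^2 + 8*s + 3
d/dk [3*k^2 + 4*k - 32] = 6*k + 4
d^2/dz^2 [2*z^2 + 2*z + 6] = 4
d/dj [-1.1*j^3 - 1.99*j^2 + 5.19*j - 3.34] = -3.3*j^2 - 3.98*j + 5.19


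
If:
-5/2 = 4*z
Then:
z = -5/8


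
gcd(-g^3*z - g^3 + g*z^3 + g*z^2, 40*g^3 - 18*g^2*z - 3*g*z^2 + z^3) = 1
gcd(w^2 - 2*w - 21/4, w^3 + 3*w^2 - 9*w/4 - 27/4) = w + 3/2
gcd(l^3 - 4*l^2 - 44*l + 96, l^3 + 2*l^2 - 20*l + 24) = l^2 + 4*l - 12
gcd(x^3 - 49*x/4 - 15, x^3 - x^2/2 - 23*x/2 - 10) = x^2 - 3*x/2 - 10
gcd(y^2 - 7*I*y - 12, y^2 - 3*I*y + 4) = y - 4*I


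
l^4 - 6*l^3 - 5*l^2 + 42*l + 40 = (l - 5)*(l - 4)*(l + 1)*(l + 2)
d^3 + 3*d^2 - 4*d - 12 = (d - 2)*(d + 2)*(d + 3)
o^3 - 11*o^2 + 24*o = o*(o - 8)*(o - 3)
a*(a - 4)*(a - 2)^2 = a^4 - 8*a^3 + 20*a^2 - 16*a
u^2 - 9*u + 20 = (u - 5)*(u - 4)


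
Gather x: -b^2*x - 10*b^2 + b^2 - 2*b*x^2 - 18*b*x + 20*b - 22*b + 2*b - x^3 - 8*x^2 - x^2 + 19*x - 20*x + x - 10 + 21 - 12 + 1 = -9*b^2 - x^3 + x^2*(-2*b - 9) + x*(-b^2 - 18*b)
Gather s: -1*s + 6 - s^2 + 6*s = -s^2 + 5*s + 6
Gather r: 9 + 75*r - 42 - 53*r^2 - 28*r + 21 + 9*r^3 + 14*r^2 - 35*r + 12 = 9*r^3 - 39*r^2 + 12*r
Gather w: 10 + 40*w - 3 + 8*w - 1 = 48*w + 6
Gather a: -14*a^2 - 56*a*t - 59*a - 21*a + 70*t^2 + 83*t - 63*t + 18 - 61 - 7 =-14*a^2 + a*(-56*t - 80) + 70*t^2 + 20*t - 50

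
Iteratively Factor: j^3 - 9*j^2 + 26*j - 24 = (j - 3)*(j^2 - 6*j + 8) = (j - 4)*(j - 3)*(j - 2)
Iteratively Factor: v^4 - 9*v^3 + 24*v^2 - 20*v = (v - 2)*(v^3 - 7*v^2 + 10*v) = (v - 5)*(v - 2)*(v^2 - 2*v) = v*(v - 5)*(v - 2)*(v - 2)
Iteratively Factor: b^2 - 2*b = (b)*(b - 2)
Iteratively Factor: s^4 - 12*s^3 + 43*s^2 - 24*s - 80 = (s - 4)*(s^3 - 8*s^2 + 11*s + 20) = (s - 4)*(s + 1)*(s^2 - 9*s + 20) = (s - 5)*(s - 4)*(s + 1)*(s - 4)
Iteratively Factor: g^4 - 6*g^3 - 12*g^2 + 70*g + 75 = (g - 5)*(g^3 - g^2 - 17*g - 15) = (g - 5)^2*(g^2 + 4*g + 3) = (g - 5)^2*(g + 1)*(g + 3)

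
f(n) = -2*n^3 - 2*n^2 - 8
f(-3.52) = 54.45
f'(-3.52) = -60.26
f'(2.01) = -32.28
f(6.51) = -644.55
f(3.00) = -80.00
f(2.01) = -32.32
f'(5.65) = -214.14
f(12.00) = -3752.00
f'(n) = -6*n^2 - 4*n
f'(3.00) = -66.00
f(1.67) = -22.89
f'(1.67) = -23.41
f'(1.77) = -25.88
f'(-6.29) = -212.22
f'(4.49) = -138.92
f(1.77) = -25.36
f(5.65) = -432.57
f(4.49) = -229.36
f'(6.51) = -280.32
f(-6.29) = 410.59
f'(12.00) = -912.00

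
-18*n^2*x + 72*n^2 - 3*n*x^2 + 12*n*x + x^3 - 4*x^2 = (-6*n + x)*(3*n + x)*(x - 4)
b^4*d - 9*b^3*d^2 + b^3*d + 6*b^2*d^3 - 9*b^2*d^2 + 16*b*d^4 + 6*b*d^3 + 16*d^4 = (b - 8*d)*(b - 2*d)*(b + d)*(b*d + d)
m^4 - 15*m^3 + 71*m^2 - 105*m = m*(m - 7)*(m - 5)*(m - 3)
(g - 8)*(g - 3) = g^2 - 11*g + 24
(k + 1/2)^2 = k^2 + k + 1/4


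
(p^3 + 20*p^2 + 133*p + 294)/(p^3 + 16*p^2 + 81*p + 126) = (p + 7)/(p + 3)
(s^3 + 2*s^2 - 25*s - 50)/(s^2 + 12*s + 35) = (s^2 - 3*s - 10)/(s + 7)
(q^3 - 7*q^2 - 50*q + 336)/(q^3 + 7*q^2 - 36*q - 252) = (q - 8)/(q + 6)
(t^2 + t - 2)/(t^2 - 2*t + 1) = (t + 2)/(t - 1)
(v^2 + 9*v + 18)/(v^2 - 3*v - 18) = (v + 6)/(v - 6)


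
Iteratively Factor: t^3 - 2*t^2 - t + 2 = (t - 1)*(t^2 - t - 2) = (t - 2)*(t - 1)*(t + 1)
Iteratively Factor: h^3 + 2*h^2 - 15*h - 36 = (h + 3)*(h^2 - h - 12) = (h + 3)^2*(h - 4)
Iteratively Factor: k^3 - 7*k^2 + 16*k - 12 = (k - 3)*(k^2 - 4*k + 4) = (k - 3)*(k - 2)*(k - 2)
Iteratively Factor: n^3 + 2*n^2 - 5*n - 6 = (n + 3)*(n^2 - n - 2) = (n - 2)*(n + 3)*(n + 1)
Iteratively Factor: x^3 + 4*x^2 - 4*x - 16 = (x - 2)*(x^2 + 6*x + 8) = (x - 2)*(x + 2)*(x + 4)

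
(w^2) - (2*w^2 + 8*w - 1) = -w^2 - 8*w + 1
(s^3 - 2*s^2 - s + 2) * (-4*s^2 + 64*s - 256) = -4*s^5 + 72*s^4 - 380*s^3 + 440*s^2 + 384*s - 512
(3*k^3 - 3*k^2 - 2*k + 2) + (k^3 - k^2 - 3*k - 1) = 4*k^3 - 4*k^2 - 5*k + 1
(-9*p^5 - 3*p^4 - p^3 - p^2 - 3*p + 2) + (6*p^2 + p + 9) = -9*p^5 - 3*p^4 - p^3 + 5*p^2 - 2*p + 11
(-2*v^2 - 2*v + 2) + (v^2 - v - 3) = -v^2 - 3*v - 1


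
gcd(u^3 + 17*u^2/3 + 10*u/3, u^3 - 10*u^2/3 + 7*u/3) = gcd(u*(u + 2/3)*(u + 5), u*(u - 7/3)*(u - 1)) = u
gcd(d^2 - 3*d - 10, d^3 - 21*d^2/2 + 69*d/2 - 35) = d - 5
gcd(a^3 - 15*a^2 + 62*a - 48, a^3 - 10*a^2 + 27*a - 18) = a^2 - 7*a + 6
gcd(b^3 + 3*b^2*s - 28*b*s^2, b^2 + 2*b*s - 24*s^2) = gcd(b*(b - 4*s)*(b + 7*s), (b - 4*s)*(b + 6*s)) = -b + 4*s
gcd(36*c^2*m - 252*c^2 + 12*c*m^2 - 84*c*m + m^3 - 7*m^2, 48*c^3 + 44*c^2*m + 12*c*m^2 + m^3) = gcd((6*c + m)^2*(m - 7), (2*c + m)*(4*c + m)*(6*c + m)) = 6*c + m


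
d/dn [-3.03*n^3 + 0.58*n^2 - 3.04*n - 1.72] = -9.09*n^2 + 1.16*n - 3.04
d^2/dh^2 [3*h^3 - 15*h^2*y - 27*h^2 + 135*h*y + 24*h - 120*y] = 18*h - 30*y - 54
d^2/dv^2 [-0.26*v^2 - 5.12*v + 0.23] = -0.520000000000000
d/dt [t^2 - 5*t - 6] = 2*t - 5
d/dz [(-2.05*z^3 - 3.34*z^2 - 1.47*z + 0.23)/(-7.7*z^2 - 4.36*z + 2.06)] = (15.785*z^4 + 17.876*z^3 - 9.4256*z^2 - 10.2188*z - 2.0254)/(59.29*z^4 + 67.144*z^3 - 12.7144*z^2 - 17.9632*z + 4.2436)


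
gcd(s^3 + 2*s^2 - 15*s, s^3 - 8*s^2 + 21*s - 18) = s - 3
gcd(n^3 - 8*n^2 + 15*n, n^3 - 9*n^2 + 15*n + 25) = n - 5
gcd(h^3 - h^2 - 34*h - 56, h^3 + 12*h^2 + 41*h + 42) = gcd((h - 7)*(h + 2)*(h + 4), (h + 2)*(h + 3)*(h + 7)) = h + 2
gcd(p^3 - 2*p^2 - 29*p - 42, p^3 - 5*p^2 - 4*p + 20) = p + 2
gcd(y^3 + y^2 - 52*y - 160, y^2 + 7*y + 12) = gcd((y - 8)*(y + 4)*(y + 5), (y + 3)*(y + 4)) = y + 4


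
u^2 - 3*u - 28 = (u - 7)*(u + 4)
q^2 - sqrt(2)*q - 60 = (q - 6*sqrt(2))*(q + 5*sqrt(2))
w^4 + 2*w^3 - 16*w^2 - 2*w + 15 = (w - 3)*(w - 1)*(w + 1)*(w + 5)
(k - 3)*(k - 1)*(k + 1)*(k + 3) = k^4 - 10*k^2 + 9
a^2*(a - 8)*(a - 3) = a^4 - 11*a^3 + 24*a^2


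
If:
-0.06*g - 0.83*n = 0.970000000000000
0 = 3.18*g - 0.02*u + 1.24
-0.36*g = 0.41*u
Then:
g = -0.39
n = -1.14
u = 0.34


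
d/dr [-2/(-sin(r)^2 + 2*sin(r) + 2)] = 4*(1 - sin(r))*cos(r)/(2*sin(r) + cos(r)^2 + 1)^2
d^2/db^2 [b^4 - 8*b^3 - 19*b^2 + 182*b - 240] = 12*b^2 - 48*b - 38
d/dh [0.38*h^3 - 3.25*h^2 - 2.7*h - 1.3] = 1.14*h^2 - 6.5*h - 2.7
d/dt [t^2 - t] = 2*t - 1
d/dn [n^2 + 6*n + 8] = 2*n + 6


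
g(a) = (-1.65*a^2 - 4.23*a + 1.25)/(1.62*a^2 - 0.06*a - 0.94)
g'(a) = (0.06 - 3.24*a)*(-1.65*a^2 - 4.23*a + 1.25)/(1.62*a^2 - 0.06*a - 0.94)^2 + (-3.3*a - 4.23)/(1.62*a^2 - 0.06*a - 0.94) = (6.9516*a^2 - 0.948000000000001*a + 4.0512)/(2.6244*a^4 - 0.1944*a^3 - 3.042*a^2 + 0.1128*a + 0.8836)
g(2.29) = -2.30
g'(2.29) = 0.70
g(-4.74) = -0.44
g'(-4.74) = 0.13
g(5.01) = -1.56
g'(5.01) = 0.11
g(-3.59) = -0.24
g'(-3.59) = 0.24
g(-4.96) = -0.47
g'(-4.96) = 0.12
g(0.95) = -9.16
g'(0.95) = 43.58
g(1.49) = -3.40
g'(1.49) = 2.74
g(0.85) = -19.71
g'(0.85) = 256.75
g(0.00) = -1.33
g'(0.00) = 4.58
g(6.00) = -1.46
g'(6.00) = 0.08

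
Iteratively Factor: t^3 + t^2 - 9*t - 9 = (t - 3)*(t^2 + 4*t + 3) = (t - 3)*(t + 3)*(t + 1)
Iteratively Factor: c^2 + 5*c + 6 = (c + 2)*(c + 3)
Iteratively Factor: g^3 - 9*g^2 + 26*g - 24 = (g - 3)*(g^2 - 6*g + 8) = (g - 3)*(g - 2)*(g - 4)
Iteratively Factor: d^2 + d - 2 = (d - 1)*(d + 2)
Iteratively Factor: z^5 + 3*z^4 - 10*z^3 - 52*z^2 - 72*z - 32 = (z + 1)*(z^4 + 2*z^3 - 12*z^2 - 40*z - 32) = (z + 1)*(z + 2)*(z^3 - 12*z - 16) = (z + 1)*(z + 2)^2*(z^2 - 2*z - 8) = (z - 4)*(z + 1)*(z + 2)^2*(z + 2)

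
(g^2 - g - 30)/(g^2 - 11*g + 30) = (g + 5)/(g - 5)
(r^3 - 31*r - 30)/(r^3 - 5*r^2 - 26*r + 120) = (r + 1)/(r - 4)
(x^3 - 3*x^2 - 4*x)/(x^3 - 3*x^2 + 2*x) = (x^2 - 3*x - 4)/(x^2 - 3*x + 2)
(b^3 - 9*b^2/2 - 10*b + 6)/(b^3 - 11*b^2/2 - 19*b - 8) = (2*b^2 - 13*b + 6)/(2*b^2 - 15*b - 8)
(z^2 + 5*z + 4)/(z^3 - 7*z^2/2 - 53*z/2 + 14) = 2*(z + 1)/(2*z^2 - 15*z + 7)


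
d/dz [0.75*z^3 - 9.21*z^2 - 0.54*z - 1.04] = 2.25*z^2 - 18.42*z - 0.54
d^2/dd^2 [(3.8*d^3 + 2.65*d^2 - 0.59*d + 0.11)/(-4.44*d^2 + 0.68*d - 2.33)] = (1.13686837721616e-13*d^5 - 5.6843418860808e-14*d^4 + 82.369568*d^3 + 187.602024*d^2 - 158.408256*d - 24.729362)/(87.528384*d^6 - 40.215744*d^5 + 143.957232*d^4 - 42.522848*d^3 + 75.545124*d^2 - 11.074956*d + 12.649337)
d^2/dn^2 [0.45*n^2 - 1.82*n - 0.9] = 0.900000000000000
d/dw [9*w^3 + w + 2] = 27*w^2 + 1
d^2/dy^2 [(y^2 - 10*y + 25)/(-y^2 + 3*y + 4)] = 2*(7*y^3 - 87*y^2 + 345*y - 461)/(y^6 - 9*y^5 + 15*y^4 + 45*y^3 - 60*y^2 - 144*y - 64)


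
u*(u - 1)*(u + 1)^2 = u^4 + u^3 - u^2 - u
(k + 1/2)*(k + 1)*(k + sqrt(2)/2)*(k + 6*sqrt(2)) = k^4 + 3*k^3/2 + 13*sqrt(2)*k^3/2 + 13*k^2/2 + 39*sqrt(2)*k^2/4 + 13*sqrt(2)*k/4 + 9*k + 3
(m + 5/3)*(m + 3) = m^2 + 14*m/3 + 5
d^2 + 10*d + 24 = (d + 4)*(d + 6)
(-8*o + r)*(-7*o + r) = 56*o^2 - 15*o*r + r^2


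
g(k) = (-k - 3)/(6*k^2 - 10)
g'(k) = -12*k*(-k - 3)/(6*k^2 - 10)^2 - 1/(6*k^2 - 10)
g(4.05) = -0.08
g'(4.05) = 0.03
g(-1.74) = -0.15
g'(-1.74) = -0.52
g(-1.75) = -0.15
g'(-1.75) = -0.49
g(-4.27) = 0.01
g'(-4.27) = -0.00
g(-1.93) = -0.09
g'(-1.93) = -0.24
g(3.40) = -0.11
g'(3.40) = 0.06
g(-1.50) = -0.43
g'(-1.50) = -2.49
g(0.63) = 0.48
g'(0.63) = 0.60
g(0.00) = 0.30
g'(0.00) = 0.10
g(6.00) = -0.04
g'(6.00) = 0.01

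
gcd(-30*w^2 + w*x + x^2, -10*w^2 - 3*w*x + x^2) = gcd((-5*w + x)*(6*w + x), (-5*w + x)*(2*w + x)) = -5*w + x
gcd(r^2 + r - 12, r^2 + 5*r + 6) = 1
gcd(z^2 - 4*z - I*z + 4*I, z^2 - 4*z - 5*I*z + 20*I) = z - 4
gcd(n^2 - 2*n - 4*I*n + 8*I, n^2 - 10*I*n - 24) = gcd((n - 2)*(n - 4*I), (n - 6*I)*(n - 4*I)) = n - 4*I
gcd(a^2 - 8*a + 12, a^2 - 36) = a - 6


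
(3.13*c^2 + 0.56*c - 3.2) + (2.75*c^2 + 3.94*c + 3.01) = 5.88*c^2 + 4.5*c - 0.19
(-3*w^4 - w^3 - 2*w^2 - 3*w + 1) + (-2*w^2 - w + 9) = -3*w^4 - w^3 - 4*w^2 - 4*w + 10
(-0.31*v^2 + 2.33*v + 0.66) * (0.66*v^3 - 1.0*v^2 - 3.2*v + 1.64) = -0.2046*v^5 + 1.8478*v^4 - 0.9024*v^3 - 8.6244*v^2 + 1.7092*v + 1.0824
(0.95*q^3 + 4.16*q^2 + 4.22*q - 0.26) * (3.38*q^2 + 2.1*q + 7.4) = 3.211*q^5 + 16.0558*q^4 + 30.0296*q^3 + 38.7672*q^2 + 30.682*q - 1.924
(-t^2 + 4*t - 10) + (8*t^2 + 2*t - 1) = 7*t^2 + 6*t - 11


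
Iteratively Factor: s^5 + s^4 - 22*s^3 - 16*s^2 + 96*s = (s + 4)*(s^4 - 3*s^3 - 10*s^2 + 24*s) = (s - 2)*(s + 4)*(s^3 - s^2 - 12*s) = s*(s - 2)*(s + 4)*(s^2 - s - 12) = s*(s - 2)*(s + 3)*(s + 4)*(s - 4)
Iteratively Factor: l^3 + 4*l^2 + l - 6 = (l + 2)*(l^2 + 2*l - 3) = (l - 1)*(l + 2)*(l + 3)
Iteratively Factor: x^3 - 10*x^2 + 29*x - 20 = (x - 4)*(x^2 - 6*x + 5) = (x - 4)*(x - 1)*(x - 5)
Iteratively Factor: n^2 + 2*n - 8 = (n - 2)*(n + 4)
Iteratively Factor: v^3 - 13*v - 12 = (v + 1)*(v^2 - v - 12) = (v + 1)*(v + 3)*(v - 4)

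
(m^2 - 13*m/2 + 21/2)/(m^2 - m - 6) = (m - 7/2)/(m + 2)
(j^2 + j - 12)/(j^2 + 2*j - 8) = (j - 3)/(j - 2)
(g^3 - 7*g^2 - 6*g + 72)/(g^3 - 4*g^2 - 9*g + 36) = (g - 6)/(g - 3)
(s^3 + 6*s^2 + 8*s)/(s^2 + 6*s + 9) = s*(s^2 + 6*s + 8)/(s^2 + 6*s + 9)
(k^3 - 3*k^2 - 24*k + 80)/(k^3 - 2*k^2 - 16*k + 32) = (k^2 + k - 20)/(k^2 + 2*k - 8)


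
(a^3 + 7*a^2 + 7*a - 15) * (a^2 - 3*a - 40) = a^5 + 4*a^4 - 54*a^3 - 316*a^2 - 235*a + 600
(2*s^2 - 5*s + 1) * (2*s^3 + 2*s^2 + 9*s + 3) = 4*s^5 - 6*s^4 + 10*s^3 - 37*s^2 - 6*s + 3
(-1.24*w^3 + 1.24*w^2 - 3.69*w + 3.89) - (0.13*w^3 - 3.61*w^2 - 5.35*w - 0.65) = -1.37*w^3 + 4.85*w^2 + 1.66*w + 4.54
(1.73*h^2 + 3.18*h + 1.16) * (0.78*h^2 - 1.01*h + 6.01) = 1.3494*h^4 + 0.7331*h^3 + 8.0903*h^2 + 17.9402*h + 6.9716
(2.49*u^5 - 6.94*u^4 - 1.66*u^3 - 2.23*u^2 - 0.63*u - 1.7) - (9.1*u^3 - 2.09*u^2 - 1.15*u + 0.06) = 2.49*u^5 - 6.94*u^4 - 10.76*u^3 - 0.14*u^2 + 0.52*u - 1.76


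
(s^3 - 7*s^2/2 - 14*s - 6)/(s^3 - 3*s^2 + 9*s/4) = 2*(2*s^3 - 7*s^2 - 28*s - 12)/(s*(4*s^2 - 12*s + 9))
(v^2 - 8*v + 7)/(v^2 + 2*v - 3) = (v - 7)/(v + 3)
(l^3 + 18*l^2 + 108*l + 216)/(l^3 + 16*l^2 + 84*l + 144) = (l + 6)/(l + 4)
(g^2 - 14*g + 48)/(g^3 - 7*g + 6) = (g^2 - 14*g + 48)/(g^3 - 7*g + 6)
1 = 1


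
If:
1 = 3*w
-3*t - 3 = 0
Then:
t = -1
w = 1/3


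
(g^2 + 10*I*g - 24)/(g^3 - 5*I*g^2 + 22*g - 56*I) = (g + 6*I)/(g^2 - 9*I*g - 14)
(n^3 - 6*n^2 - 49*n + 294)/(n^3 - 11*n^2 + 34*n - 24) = (n^2 - 49)/(n^2 - 5*n + 4)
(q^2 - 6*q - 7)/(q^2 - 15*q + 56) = (q + 1)/(q - 8)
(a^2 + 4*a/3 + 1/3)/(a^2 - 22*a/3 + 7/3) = (3*a^2 + 4*a + 1)/(3*a^2 - 22*a + 7)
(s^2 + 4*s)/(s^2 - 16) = s/(s - 4)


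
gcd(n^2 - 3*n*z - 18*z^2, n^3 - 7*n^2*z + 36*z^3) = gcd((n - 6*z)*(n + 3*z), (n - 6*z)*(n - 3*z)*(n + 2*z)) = -n + 6*z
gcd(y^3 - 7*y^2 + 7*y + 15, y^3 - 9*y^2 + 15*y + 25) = y^2 - 4*y - 5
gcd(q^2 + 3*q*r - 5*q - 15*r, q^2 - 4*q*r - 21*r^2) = q + 3*r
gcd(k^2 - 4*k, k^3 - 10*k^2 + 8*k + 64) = k - 4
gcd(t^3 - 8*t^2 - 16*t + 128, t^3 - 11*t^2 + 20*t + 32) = t^2 - 12*t + 32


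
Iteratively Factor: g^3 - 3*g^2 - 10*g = (g)*(g^2 - 3*g - 10) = g*(g + 2)*(g - 5)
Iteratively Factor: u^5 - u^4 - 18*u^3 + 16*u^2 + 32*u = (u - 2)*(u^4 + u^3 - 16*u^2 - 16*u) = (u - 2)*(u + 1)*(u^3 - 16*u) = (u - 4)*(u - 2)*(u + 1)*(u^2 + 4*u) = (u - 4)*(u - 2)*(u + 1)*(u + 4)*(u)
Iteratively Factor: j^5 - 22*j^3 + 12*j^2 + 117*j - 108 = (j + 3)*(j^4 - 3*j^3 - 13*j^2 + 51*j - 36) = (j - 1)*(j + 3)*(j^3 - 2*j^2 - 15*j + 36) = (j - 3)*(j - 1)*(j + 3)*(j^2 + j - 12) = (j - 3)^2*(j - 1)*(j + 3)*(j + 4)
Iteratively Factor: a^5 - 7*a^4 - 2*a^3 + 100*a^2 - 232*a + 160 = (a + 4)*(a^4 - 11*a^3 + 42*a^2 - 68*a + 40) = (a - 5)*(a + 4)*(a^3 - 6*a^2 + 12*a - 8) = (a - 5)*(a - 2)*(a + 4)*(a^2 - 4*a + 4) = (a - 5)*(a - 2)^2*(a + 4)*(a - 2)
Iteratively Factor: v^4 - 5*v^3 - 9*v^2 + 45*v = (v)*(v^3 - 5*v^2 - 9*v + 45) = v*(v - 5)*(v^2 - 9) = v*(v - 5)*(v + 3)*(v - 3)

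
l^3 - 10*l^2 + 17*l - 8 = (l - 8)*(l - 1)^2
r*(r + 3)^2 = r^3 + 6*r^2 + 9*r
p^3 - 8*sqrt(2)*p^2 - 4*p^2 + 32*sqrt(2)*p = p*(p - 4)*(p - 8*sqrt(2))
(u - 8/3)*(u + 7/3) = u^2 - u/3 - 56/9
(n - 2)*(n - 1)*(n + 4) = n^3 + n^2 - 10*n + 8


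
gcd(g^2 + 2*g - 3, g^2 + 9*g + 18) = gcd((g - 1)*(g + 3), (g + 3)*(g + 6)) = g + 3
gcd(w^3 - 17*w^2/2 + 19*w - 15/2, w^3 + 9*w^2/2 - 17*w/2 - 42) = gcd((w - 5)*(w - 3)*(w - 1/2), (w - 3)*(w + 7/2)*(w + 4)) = w - 3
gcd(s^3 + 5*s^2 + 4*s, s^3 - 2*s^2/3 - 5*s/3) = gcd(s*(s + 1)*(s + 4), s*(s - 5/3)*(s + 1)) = s^2 + s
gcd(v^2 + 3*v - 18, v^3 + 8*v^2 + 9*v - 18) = v + 6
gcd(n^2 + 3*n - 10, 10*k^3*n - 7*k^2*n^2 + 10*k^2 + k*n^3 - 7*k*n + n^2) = 1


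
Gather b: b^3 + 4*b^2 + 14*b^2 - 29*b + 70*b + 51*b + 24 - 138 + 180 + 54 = b^3 + 18*b^2 + 92*b + 120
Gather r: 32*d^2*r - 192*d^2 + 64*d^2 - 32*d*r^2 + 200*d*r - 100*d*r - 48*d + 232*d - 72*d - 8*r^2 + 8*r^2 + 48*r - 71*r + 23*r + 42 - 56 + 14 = -128*d^2 - 32*d*r^2 + 112*d + r*(32*d^2 + 100*d)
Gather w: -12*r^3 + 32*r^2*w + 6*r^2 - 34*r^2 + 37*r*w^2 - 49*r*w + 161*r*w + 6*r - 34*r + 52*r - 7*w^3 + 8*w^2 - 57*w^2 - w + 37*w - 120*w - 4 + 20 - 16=-12*r^3 - 28*r^2 + 24*r - 7*w^3 + w^2*(37*r - 49) + w*(32*r^2 + 112*r - 84)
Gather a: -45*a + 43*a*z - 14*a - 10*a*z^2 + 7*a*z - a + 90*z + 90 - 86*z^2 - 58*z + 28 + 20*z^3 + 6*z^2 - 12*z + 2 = a*(-10*z^2 + 50*z - 60) + 20*z^3 - 80*z^2 + 20*z + 120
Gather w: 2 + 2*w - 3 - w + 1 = w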